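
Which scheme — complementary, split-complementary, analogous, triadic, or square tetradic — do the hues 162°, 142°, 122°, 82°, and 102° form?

analogous

Sort the hues: 82°, 102°, 122°, 142°, 162°.
Successive gaps around the wheel: 20°, 20°, 20°, 20°, 280°.
A run of hues at equal small steps (20°) with one large closing gap is an analogous group.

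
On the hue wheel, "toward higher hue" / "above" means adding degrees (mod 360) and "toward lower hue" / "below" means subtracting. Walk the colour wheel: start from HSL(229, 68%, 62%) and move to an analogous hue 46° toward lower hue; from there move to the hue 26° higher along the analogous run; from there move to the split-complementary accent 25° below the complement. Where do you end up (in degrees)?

analog 46° ↓ −46°: 229 − 46 = 183°
analog 26° ↑ +26°: 183 + 26 = 209°
split-comp 25° ↓ +155°: 209 + 155 = 364 → 364 − 360 = 4°

4°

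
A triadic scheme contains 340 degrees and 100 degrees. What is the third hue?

220°

A triad spaces three hues 120° apart.
The full set is {100°, 220°, 340°}.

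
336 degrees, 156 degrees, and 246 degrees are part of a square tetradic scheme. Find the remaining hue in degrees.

66°

A square tetradic scheme places four hues every 90°.
The full set through 156° is {66°, 156°, 246°, 336°}.
Given {156°, 246°, 336°}, the missing hue is 66°.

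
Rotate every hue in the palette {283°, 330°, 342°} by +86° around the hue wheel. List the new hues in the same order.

283 + 86 = 369 → 369 − 360 = 9°
330 + 86 = 416 → 416 − 360 = 56°
342 + 86 = 428 → 428 − 360 = 68°

9°, 56°, 68°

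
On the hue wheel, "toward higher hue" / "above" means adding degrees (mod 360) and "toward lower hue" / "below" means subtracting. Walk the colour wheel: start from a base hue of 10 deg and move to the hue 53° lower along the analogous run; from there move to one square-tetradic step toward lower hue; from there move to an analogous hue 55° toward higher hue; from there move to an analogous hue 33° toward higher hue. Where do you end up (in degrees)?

analog 53° ↓ −53°: 10 − 53 = -43 → -43 + 360 = 317°
square ↓ −90°: 317 − 90 = 227°
analog 55° ↑ +55°: 227 + 55 = 282°
analog 33° ↑ +33°: 282 + 33 = 315°

315°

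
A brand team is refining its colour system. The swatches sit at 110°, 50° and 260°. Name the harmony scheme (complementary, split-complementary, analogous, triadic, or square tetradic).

Sort the hues: 50°, 110°, 260°.
Successive gaps around the wheel: 60°, 150°, 150°.
Two 150° gaps and one 60° gap — a base hue opposite a pair of accents 30° either side of its complement — is the split-complementary pattern.

split-complementary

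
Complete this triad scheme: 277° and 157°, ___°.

A triad places three hues 120° apart.
The full set through 157° is {37°, 157°, 277°}.
Given {157°, 277°}, the missing hue is 37°.

37°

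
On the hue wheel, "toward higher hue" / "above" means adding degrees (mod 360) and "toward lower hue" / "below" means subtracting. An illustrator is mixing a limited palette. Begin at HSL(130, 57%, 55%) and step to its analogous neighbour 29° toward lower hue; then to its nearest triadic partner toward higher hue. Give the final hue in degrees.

221°

130 − 29 = 101°   (analog 29° ↓)
101 + 120 = 221°   (triadic ↑)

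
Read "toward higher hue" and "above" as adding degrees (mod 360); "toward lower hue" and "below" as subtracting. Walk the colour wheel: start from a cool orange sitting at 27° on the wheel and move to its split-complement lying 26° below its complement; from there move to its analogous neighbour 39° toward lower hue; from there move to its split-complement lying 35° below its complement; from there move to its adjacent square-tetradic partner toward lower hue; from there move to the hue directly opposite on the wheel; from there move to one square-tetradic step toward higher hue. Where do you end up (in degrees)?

split-comp 26° ↓ +154°: 27 + 154 = 181°
analog 39° ↓ −39°: 181 − 39 = 142°
split-comp 35° ↓ +145°: 142 + 145 = 287°
square ↓ −90°: 287 − 90 = 197°
complement +180°: 197 + 180 = 377 → 377 − 360 = 17°
square ↑ +90°: 17 + 90 = 107°

107°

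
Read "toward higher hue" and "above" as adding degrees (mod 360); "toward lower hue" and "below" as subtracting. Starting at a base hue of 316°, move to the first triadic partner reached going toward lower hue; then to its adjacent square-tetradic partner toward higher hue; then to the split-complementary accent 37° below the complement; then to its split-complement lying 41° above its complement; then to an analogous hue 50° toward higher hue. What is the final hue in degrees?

316 − 120 = 196°   (triadic ↓)
196 + 90 = 286°   (square ↑)
286 + 143 = 429 → 429 − 360 = 69°   (split-comp 37° ↓)
69 + 221 = 290°   (split-comp 41° ↑)
290 + 50 = 340°   (analog 50° ↑)

340°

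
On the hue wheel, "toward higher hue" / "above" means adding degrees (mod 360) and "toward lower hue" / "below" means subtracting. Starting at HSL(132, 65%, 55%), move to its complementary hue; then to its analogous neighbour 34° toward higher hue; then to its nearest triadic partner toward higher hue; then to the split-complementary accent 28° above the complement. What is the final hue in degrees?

314°

132 + 180 = 312°   (complement)
312 + 34 = 346°   (analog 34° ↑)
346 + 120 = 466 → 466 − 360 = 106°   (triadic ↑)
106 + 208 = 314°   (split-comp 28° ↑)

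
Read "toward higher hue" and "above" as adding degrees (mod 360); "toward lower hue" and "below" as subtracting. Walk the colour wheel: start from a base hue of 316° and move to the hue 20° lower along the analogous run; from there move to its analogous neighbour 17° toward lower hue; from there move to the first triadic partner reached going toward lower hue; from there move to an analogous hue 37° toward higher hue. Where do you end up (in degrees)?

316 − 20 = 296°   (analog 20° ↓)
296 − 17 = 279°   (analog 17° ↓)
279 − 120 = 159°   (triadic ↓)
159 + 37 = 196°   (analog 37° ↑)

196°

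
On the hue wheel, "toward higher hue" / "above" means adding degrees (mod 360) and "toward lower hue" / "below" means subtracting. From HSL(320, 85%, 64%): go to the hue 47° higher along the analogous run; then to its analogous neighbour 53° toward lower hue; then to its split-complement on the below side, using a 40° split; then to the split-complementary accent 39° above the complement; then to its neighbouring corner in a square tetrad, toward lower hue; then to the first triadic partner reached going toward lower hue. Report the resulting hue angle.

+47° (analog 47° ↑): 320 + 47 = 367 → 367 − 360 = 7°
−53° (analog 53° ↓): 7 − 53 = -46 → -46 + 360 = 314°
+140° (split-comp 40° ↓): 314 + 140 = 454 → 454 − 360 = 94°
+219° (split-comp 39° ↑): 94 + 219 = 313°
−90° (square ↓): 313 − 90 = 223°
−120° (triadic ↓): 223 − 120 = 103°

103°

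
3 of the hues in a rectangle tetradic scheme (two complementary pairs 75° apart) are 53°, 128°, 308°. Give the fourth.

A rectangular tetradic uses two complementary pairs 75° apart: offsets 0°, 75°, 180°, 255°.
Among {53°, 128°, 308°}, 128° and 308° are a 180° pair.
The remaining hue 53° needs its own complement: 53 + 180 = 233°

233°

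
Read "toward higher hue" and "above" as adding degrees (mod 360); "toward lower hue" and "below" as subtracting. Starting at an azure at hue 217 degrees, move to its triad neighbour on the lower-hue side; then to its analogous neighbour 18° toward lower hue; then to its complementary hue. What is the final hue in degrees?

259°

217 − 120 = 97°   (triadic ↓)
97 − 18 = 79°   (analog 18° ↓)
79 + 180 = 259°   (complement)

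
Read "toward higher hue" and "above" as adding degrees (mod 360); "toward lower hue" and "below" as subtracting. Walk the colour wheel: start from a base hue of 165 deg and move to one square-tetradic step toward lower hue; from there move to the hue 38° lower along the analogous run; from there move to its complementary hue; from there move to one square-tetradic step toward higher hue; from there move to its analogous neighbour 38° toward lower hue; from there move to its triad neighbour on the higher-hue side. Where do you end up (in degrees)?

29°

square ↓ −90°: 165 − 90 = 75°
analog 38° ↓ −38°: 75 − 38 = 37°
complement +180°: 37 + 180 = 217°
square ↑ +90°: 217 + 90 = 307°
analog 38° ↓ −38°: 307 − 38 = 269°
triadic ↑ +120°: 269 + 120 = 389 → 389 − 360 = 29°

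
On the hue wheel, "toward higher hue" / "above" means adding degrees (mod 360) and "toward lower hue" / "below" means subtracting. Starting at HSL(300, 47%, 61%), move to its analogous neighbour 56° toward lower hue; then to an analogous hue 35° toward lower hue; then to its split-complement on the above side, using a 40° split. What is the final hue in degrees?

−56° (analog 56° ↓): 300 − 56 = 244°
−35° (analog 35° ↓): 244 − 35 = 209°
+220° (split-comp 40° ↑): 209 + 220 = 429 → 429 − 360 = 69°

69°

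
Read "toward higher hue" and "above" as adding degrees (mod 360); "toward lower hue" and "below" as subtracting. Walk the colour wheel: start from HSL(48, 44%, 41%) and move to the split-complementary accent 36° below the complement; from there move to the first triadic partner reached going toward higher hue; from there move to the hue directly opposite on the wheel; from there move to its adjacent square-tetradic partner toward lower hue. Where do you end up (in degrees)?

42°

+144° (split-comp 36° ↓): 48 + 144 = 192°
+120° (triadic ↑): 192 + 120 = 312°
+180° (complement): 312 + 180 = 492 → 492 − 360 = 132°
−90° (square ↓): 132 − 90 = 42°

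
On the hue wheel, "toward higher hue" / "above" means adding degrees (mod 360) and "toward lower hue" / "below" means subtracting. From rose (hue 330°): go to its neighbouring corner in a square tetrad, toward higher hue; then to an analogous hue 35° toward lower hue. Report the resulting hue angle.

25°

+90° (square ↑): 330 + 90 = 420 → 420 − 360 = 60°
−35° (analog 35° ↓): 60 − 35 = 25°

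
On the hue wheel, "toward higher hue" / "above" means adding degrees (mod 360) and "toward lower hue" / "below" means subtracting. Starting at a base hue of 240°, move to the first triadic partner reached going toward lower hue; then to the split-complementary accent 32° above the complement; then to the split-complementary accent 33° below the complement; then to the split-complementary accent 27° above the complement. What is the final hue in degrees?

triadic ↓ −120°: 240 − 120 = 120°
split-comp 32° ↑ +212°: 120 + 212 = 332°
split-comp 33° ↓ +147°: 332 + 147 = 479 → 479 − 360 = 119°
split-comp 27° ↑ +207°: 119 + 207 = 326°

326°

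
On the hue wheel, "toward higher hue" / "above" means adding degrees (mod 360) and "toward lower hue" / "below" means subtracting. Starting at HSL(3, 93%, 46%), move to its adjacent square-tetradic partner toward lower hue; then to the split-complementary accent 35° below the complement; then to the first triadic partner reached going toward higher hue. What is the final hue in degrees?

−90° (square ↓): 3 − 90 = -87 → -87 + 360 = 273°
+145° (split-comp 35° ↓): 273 + 145 = 418 → 418 − 360 = 58°
+120° (triadic ↑): 58 + 120 = 178°

178°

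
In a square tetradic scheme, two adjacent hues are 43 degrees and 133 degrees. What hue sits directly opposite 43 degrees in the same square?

A square tetradic scheme places four hues 90° apart; opposite corners are 180° apart.
43 + 180 = 223°

223°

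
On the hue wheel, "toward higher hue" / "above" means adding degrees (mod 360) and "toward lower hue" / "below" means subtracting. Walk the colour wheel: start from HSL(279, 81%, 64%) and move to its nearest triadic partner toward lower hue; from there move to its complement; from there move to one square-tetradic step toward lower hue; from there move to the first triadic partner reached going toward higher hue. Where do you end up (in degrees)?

9°

−120° (triadic ↓): 279 − 120 = 159°
+180° (complement): 159 + 180 = 339°
−90° (square ↓): 339 − 90 = 249°
+120° (triadic ↑): 249 + 120 = 369 → 369 − 360 = 9°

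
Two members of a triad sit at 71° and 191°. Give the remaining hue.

311°

A triad spaces three hues 120° apart.
The full set is {71°, 191°, 311°}.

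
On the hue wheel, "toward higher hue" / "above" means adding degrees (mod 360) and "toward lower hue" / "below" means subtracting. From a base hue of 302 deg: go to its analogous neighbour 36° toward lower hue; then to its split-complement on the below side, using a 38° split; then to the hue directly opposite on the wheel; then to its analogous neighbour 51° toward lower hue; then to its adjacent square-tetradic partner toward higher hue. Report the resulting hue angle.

302 − 36 = 266°   (analog 36° ↓)
266 + 142 = 408 → 408 − 360 = 48°   (split-comp 38° ↓)
48 + 180 = 228°   (complement)
228 − 51 = 177°   (analog 51° ↓)
177 + 90 = 267°   (square ↑)

267°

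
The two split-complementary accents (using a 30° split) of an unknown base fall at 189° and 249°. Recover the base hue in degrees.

The accents sit 30° either side of the complement, so the complement is their short-arc midpoint on the wheel.
Short-arc midpoint of 189° and 249°: 219°.
Base is 180° from the complement: 219 − 180 = 39°

39°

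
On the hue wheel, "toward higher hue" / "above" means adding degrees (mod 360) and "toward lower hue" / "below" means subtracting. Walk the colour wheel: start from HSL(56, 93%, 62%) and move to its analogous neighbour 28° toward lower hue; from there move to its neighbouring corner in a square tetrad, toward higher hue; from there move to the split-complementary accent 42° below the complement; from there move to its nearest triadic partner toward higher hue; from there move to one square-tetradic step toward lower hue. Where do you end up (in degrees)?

286°

analog 28° ↓ −28°: 56 − 28 = 28°
square ↑ +90°: 28 + 90 = 118°
split-comp 42° ↓ +138°: 118 + 138 = 256°
triadic ↑ +120°: 256 + 120 = 376 → 376 − 360 = 16°
square ↓ −90°: 16 − 90 = -74 → -74 + 360 = 286°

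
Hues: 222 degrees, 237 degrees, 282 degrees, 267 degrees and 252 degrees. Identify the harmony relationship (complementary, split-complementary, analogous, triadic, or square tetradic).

analogous

Sort the hues: 222°, 237°, 252°, 267°, 282°.
Successive gaps around the wheel: 15°, 15°, 15°, 15°, 300°.
A run of hues at equal small steps (15°) with one large closing gap is an analogous group.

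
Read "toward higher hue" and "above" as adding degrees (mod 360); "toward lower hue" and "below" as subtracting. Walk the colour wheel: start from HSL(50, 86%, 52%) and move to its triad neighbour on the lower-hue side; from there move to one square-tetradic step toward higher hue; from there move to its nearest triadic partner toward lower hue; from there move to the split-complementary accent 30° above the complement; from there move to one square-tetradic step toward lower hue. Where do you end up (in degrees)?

20°

−120° (triadic ↓): 50 − 120 = -70 → -70 + 360 = 290°
+90° (square ↑): 290 + 90 = 380 → 380 − 360 = 20°
−120° (triadic ↓): 20 − 120 = -100 → -100 + 360 = 260°
+210° (split-comp 30° ↑): 260 + 210 = 470 → 470 − 360 = 110°
−90° (square ↓): 110 − 90 = 20°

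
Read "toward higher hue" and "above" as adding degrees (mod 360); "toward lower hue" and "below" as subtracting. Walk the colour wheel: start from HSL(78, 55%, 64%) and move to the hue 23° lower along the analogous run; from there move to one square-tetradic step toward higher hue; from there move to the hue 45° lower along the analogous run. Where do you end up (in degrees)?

78 − 23 = 55°   (analog 23° ↓)
55 + 90 = 145°   (square ↑)
145 − 45 = 100°   (analog 45° ↓)

100°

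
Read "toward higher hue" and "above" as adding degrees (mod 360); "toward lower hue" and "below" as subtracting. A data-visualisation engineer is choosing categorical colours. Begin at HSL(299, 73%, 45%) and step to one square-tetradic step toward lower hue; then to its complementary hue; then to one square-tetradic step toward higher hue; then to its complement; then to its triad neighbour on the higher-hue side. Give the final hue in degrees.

299 − 90 = 209°   (square ↓)
209 + 180 = 389 → 389 − 360 = 29°   (complement)
29 + 90 = 119°   (square ↑)
119 + 180 = 299°   (complement)
299 + 120 = 419 → 419 − 360 = 59°   (triadic ↑)

59°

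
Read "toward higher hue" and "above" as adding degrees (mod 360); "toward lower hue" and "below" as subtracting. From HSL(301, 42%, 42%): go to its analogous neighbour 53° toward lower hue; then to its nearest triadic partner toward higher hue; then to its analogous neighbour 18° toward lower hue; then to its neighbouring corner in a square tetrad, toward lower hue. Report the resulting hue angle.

260°

−53° (analog 53° ↓): 301 − 53 = 248°
+120° (triadic ↑): 248 + 120 = 368 → 368 − 360 = 8°
−18° (analog 18° ↓): 8 − 18 = -10 → -10 + 360 = 350°
−90° (square ↓): 350 − 90 = 260°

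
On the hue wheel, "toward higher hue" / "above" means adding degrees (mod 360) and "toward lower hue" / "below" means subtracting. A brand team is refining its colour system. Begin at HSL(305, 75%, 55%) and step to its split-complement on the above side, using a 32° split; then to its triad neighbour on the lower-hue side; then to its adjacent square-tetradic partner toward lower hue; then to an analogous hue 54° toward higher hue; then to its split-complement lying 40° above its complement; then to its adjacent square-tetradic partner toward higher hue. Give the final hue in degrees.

305 + 212 = 517 → 517 − 360 = 157°   (split-comp 32° ↑)
157 − 120 = 37°   (triadic ↓)
37 − 90 = -53 → -53 + 360 = 307°   (square ↓)
307 + 54 = 361 → 361 − 360 = 1°   (analog 54° ↑)
1 + 220 = 221°   (split-comp 40° ↑)
221 + 90 = 311°   (square ↑)

311°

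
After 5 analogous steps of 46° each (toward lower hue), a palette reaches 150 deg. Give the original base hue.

5 steps of 46° (toward lower hue) give a net shift of −230°.
Start = end − shift: 150 + 230 = 380 → 380 − 360 = 20°

20°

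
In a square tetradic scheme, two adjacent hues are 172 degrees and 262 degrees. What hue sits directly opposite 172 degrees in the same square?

352°

A square tetradic scheme places four hues 90° apart; opposite corners are 180° apart.
172 + 180 = 352°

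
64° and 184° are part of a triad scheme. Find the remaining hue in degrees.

304°

A triad places three hues 120° apart.
The full set through 64° is {64°, 184°, 304°}.
Given {64°, 184°}, the missing hue is 304°.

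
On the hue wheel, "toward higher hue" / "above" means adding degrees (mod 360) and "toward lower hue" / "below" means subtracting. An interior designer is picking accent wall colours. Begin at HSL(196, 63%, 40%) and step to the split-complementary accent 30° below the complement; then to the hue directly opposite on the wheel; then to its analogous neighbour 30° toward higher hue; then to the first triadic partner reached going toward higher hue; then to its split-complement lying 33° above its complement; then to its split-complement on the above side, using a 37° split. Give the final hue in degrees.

196 + 150 = 346°   (split-comp 30° ↓)
346 + 180 = 526 → 526 − 360 = 166°   (complement)
166 + 30 = 196°   (analog 30° ↑)
196 + 120 = 316°   (triadic ↑)
316 + 213 = 529 → 529 − 360 = 169°   (split-comp 33° ↑)
169 + 217 = 386 → 386 − 360 = 26°   (split-comp 37° ↑)

26°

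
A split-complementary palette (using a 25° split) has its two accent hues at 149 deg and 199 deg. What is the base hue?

The accents sit 25° either side of the complement, so the complement is their short-arc midpoint on the wheel.
Short-arc midpoint of 149° and 199°: 174°.
Base is 180° from the complement: 174 − 180 = -6 → -6 + 360 = 354°

354°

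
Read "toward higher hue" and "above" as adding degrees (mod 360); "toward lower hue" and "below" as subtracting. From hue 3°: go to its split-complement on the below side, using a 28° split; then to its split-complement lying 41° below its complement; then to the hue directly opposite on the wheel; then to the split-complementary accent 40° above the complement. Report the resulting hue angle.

334°

+152° (split-comp 28° ↓): 3 + 152 = 155°
+139° (split-comp 41° ↓): 155 + 139 = 294°
+180° (complement): 294 + 180 = 474 → 474 − 360 = 114°
+220° (split-comp 40° ↑): 114 + 220 = 334°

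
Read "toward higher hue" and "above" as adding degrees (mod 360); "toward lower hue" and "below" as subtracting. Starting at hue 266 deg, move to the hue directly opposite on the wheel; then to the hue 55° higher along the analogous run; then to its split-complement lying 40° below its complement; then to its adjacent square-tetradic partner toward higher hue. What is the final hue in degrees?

complement +180°: 266 + 180 = 446 → 446 − 360 = 86°
analog 55° ↑ +55°: 86 + 55 = 141°
split-comp 40° ↓ +140°: 141 + 140 = 281°
square ↑ +90°: 281 + 90 = 371 → 371 − 360 = 11°

11°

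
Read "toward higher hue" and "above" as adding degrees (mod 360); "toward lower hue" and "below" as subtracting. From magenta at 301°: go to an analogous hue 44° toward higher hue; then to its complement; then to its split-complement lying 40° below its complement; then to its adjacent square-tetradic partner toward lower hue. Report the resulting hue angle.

+44° (analog 44° ↑): 301 + 44 = 345°
+180° (complement): 345 + 180 = 525 → 525 − 360 = 165°
+140° (split-comp 40° ↓): 165 + 140 = 305°
−90° (square ↓): 305 − 90 = 215°

215°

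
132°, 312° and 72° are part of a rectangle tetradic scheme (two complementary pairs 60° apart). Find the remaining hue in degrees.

252°

A rectangular tetradic uses two complementary pairs 60° apart: offsets 0°, 60°, 180°, 240°.
Among {72°, 132°, 312°}, 132° and 312° are a 180° pair.
The remaining hue 72° needs its own complement: 72 + 180 = 252°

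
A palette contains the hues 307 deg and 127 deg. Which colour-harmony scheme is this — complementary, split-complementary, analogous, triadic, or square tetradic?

Sort the hues: 127°, 307°.
Successive gaps around the wheel: 180°, 180°.
Two hues 180° apart are complementary.

complementary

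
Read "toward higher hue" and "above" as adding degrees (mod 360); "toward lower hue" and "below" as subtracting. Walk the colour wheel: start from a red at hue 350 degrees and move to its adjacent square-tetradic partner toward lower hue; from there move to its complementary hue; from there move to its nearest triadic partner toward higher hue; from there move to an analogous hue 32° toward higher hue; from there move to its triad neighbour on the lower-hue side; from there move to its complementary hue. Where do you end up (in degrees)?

292°

−90° (square ↓): 350 − 90 = 260°
+180° (complement): 260 + 180 = 440 → 440 − 360 = 80°
+120° (triadic ↑): 80 + 120 = 200°
+32° (analog 32° ↑): 200 + 32 = 232°
−120° (triadic ↓): 232 − 120 = 112°
+180° (complement): 112 + 180 = 292°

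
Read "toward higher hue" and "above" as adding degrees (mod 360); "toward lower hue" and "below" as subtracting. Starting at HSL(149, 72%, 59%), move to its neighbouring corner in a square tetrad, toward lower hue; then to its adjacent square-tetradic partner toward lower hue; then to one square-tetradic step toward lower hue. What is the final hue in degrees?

−90° (square ↓): 149 − 90 = 59°
−90° (square ↓): 59 − 90 = -31 → -31 + 360 = 329°
−90° (square ↓): 329 − 90 = 239°

239°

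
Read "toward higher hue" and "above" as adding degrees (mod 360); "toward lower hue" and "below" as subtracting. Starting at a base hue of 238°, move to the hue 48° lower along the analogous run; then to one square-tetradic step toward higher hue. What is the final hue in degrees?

280°

−48° (analog 48° ↓): 238 − 48 = 190°
+90° (square ↑): 190 + 90 = 280°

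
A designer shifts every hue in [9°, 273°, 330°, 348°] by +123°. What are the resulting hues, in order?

132°, 36°, 93°, 111°

9 + 123 = 132°
273 + 123 = 396 → 396 − 360 = 36°
330 + 123 = 453 → 453 − 360 = 93°
348 + 123 = 471 → 471 − 360 = 111°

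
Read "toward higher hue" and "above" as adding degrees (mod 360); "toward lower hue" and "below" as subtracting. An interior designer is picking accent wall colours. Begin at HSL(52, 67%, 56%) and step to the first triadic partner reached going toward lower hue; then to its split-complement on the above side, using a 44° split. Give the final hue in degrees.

52 − 120 = -68 → -68 + 360 = 292°   (triadic ↓)
292 + 224 = 516 → 516 − 360 = 156°   (split-comp 44° ↑)

156°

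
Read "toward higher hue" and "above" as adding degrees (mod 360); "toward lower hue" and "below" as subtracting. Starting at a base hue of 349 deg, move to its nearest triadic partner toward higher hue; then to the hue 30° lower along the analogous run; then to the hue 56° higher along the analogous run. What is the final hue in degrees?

135°

+120° (triadic ↑): 349 + 120 = 469 → 469 − 360 = 109°
−30° (analog 30° ↓): 109 − 30 = 79°
+56° (analog 56° ↑): 79 + 56 = 135°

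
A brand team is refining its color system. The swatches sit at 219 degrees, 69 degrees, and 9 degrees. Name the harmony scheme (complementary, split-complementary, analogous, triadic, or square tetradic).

split-complementary

Sort the hues: 9°, 69°, 219°.
Successive gaps around the wheel: 60°, 150°, 150°.
Two 150° gaps and one 60° gap — a base hue opposite a pair of accents 30° either side of its complement — is the split-complementary pattern.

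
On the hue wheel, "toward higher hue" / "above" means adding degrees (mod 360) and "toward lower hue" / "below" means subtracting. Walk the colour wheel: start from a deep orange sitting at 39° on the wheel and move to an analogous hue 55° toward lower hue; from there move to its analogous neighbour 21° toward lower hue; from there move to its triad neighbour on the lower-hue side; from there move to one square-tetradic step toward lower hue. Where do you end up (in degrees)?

113°

analog 55° ↓ −55°: 39 − 55 = -16 → -16 + 360 = 344°
analog 21° ↓ −21°: 344 − 21 = 323°
triadic ↓ −120°: 323 − 120 = 203°
square ↓ −90°: 203 − 90 = 113°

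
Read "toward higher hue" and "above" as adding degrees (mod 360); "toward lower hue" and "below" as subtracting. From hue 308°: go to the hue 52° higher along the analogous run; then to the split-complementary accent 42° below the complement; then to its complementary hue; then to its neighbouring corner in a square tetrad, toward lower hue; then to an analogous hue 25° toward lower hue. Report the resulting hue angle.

203°

308 + 52 = 360 → 360 − 360 = 0°   (analog 52° ↑)
0 + 138 = 138°   (split-comp 42° ↓)
138 + 180 = 318°   (complement)
318 − 90 = 228°   (square ↓)
228 − 25 = 203°   (analog 25° ↓)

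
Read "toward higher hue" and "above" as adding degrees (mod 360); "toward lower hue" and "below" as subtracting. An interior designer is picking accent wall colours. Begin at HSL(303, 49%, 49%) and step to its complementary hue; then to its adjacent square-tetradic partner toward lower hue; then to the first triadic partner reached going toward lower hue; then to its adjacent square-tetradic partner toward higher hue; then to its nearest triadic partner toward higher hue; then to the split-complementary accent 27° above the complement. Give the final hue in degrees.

303 + 180 = 483 → 483 − 360 = 123°   (complement)
123 − 90 = 33°   (square ↓)
33 − 120 = -87 → -87 + 360 = 273°   (triadic ↓)
273 + 90 = 363 → 363 − 360 = 3°   (square ↑)
3 + 120 = 123°   (triadic ↑)
123 + 207 = 330°   (split-comp 27° ↑)

330°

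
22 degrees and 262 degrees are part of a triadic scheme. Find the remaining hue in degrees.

142°

A triad places three hues 120° apart.
The full set through 22° is {22°, 142°, 262°}.
Given {22°, 262°}, the missing hue is 142°.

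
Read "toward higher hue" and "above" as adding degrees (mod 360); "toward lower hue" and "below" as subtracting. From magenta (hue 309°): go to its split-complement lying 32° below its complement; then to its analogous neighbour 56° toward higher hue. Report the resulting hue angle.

153°

309 + 148 = 457 → 457 − 360 = 97°   (split-comp 32° ↓)
97 + 56 = 153°   (analog 56° ↑)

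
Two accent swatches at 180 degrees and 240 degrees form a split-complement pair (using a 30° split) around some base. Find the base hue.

30°

The accents sit 30° either side of the complement, so the complement is their short-arc midpoint on the wheel.
Short-arc midpoint of 180° and 240°: 210°.
Base is 180° from the complement: 210 − 180 = 30°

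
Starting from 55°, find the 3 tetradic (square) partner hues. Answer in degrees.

145°, 235°, and 325°

A square tetradic scheme places four hues every 90°.
55 + 90 = 145°
55 + 180 = 235°
55 + 270 = 325°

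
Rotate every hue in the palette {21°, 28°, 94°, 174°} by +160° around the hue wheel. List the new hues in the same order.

21 + 160 = 181°
28 + 160 = 188°
94 + 160 = 254°
174 + 160 = 334°

181°, 188°, 254°, 334°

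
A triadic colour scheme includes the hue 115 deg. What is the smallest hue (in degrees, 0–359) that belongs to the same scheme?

A triad places three hues 120° apart.
The full set through 115° is {115°, 235°, 355°}.

115°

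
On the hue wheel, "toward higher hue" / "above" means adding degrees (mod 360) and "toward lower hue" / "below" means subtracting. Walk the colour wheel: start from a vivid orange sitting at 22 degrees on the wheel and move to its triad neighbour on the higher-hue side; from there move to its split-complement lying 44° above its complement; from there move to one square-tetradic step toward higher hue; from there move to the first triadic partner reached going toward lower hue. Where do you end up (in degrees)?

triadic ↑ +120°: 22 + 120 = 142°
split-comp 44° ↑ +224°: 142 + 224 = 366 → 366 − 360 = 6°
square ↑ +90°: 6 + 90 = 96°
triadic ↓ −120°: 96 − 120 = -24 → -24 + 360 = 336°

336°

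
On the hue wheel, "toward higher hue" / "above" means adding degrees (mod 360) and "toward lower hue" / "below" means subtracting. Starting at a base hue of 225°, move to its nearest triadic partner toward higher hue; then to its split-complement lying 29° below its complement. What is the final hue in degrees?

136°

225 + 120 = 345°   (triadic ↑)
345 + 151 = 496 → 496 − 360 = 136°   (split-comp 29° ↓)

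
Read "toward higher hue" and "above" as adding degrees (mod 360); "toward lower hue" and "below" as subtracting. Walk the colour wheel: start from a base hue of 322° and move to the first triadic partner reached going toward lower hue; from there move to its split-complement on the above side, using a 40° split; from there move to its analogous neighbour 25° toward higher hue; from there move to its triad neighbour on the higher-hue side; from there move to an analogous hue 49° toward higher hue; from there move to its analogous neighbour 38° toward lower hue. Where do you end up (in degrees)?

218°

322 − 120 = 202°   (triadic ↓)
202 + 220 = 422 → 422 − 360 = 62°   (split-comp 40° ↑)
62 + 25 = 87°   (analog 25° ↑)
87 + 120 = 207°   (triadic ↑)
207 + 49 = 256°   (analog 49° ↑)
256 − 38 = 218°   (analog 38° ↓)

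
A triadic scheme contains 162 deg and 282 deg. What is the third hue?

A triad spaces three hues 120° apart.
The full set is {42°, 162°, 282°}.

42°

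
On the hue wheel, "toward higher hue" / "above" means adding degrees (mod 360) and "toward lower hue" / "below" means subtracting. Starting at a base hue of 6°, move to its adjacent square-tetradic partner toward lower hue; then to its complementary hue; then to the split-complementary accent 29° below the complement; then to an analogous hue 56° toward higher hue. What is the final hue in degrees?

303°

−90° (square ↓): 6 − 90 = -84 → -84 + 360 = 276°
+180° (complement): 276 + 180 = 456 → 456 − 360 = 96°
+151° (split-comp 29° ↓): 96 + 151 = 247°
+56° (analog 56° ↑): 247 + 56 = 303°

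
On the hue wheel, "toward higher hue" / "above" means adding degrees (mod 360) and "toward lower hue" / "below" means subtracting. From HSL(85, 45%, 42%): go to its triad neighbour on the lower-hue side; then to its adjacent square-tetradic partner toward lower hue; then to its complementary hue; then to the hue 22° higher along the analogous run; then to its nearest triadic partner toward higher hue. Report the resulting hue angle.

−120° (triadic ↓): 85 − 120 = -35 → -35 + 360 = 325°
−90° (square ↓): 325 − 90 = 235°
+180° (complement): 235 + 180 = 415 → 415 − 360 = 55°
+22° (analog 22° ↑): 55 + 22 = 77°
+120° (triadic ↑): 77 + 120 = 197°

197°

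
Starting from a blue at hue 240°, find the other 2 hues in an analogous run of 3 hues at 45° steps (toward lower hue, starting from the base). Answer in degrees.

195° and 150°

Analogous hues sit every 45° along the wheel.
240 − 45 = 195°
240 − 90 = 150°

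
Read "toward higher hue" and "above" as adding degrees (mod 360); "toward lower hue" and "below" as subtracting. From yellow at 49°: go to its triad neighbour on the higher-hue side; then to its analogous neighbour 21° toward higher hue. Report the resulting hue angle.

190°

triadic ↑ +120°: 49 + 120 = 169°
analog 21° ↑ +21°: 169 + 21 = 190°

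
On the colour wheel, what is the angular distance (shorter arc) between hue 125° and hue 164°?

39°

|125 − 164| = 39.
39 ≤ 180, so the shorter arc is 39°.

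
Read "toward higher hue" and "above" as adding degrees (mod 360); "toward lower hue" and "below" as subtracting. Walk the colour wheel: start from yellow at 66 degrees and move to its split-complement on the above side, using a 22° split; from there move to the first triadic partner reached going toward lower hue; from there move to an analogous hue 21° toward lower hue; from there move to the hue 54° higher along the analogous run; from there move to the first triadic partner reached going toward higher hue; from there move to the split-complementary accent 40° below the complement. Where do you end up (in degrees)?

split-comp 22° ↑ +202°: 66 + 202 = 268°
triadic ↓ −120°: 268 − 120 = 148°
analog 21° ↓ −21°: 148 − 21 = 127°
analog 54° ↑ +54°: 127 + 54 = 181°
triadic ↑ +120°: 181 + 120 = 301°
split-comp 40° ↓ +140°: 301 + 140 = 441 → 441 − 360 = 81°

81°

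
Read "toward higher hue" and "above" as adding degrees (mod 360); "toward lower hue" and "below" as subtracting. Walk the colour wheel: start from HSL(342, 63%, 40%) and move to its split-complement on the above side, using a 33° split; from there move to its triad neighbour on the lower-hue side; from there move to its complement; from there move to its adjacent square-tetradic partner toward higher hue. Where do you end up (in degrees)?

345°

342 + 213 = 555 → 555 − 360 = 195°   (split-comp 33° ↑)
195 − 120 = 75°   (triadic ↓)
75 + 180 = 255°   (complement)
255 + 90 = 345°   (square ↑)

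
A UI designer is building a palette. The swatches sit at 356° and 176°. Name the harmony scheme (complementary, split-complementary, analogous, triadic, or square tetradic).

Sort the hues: 176°, 356°.
Successive gaps around the wheel: 180°, 180°.
Two hues 180° apart are complementary.

complementary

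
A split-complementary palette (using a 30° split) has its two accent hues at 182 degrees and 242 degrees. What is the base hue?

The accents sit 30° either side of the complement, so the complement is their short-arc midpoint on the wheel.
Short-arc midpoint of 182° and 242°: 212°.
Base is 180° from the complement: 212 − 180 = 32°

32°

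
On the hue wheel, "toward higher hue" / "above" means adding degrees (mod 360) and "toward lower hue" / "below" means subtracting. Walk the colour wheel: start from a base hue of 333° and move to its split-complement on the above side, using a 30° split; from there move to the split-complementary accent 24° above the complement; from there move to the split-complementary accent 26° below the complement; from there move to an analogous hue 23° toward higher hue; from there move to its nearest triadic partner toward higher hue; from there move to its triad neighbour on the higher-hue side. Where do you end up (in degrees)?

84°

+210° (split-comp 30° ↑): 333 + 210 = 543 → 543 − 360 = 183°
+204° (split-comp 24° ↑): 183 + 204 = 387 → 387 − 360 = 27°
+154° (split-comp 26° ↓): 27 + 154 = 181°
+23° (analog 23° ↑): 181 + 23 = 204°
+120° (triadic ↑): 204 + 120 = 324°
+120° (triadic ↑): 324 + 120 = 444 → 444 − 360 = 84°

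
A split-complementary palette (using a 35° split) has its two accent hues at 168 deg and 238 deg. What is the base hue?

The accents sit 35° either side of the complement, so the complement is their short-arc midpoint on the wheel.
Short-arc midpoint of 168° and 238°: 203°.
Base is 180° from the complement: 203 − 180 = 23°

23°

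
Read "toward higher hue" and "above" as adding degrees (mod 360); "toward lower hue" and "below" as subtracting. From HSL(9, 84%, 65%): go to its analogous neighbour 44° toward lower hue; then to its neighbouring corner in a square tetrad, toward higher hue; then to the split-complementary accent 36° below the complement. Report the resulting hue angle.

analog 44° ↓ −44°: 9 − 44 = -35 → -35 + 360 = 325°
square ↑ +90°: 325 + 90 = 415 → 415 − 360 = 55°
split-comp 36° ↓ +144°: 55 + 144 = 199°

199°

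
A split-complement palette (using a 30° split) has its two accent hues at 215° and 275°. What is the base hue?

The accents sit 30° either side of the complement, so the complement is their short-arc midpoint on the wheel.
Short-arc midpoint of 215° and 275°: 245°.
Base is 180° from the complement: 245 − 180 = 65°

65°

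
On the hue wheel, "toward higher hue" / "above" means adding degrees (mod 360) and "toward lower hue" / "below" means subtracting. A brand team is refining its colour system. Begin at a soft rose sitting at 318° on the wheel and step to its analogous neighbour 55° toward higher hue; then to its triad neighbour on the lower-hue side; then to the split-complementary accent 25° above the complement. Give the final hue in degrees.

analog 55° ↑ +55°: 318 + 55 = 373 → 373 − 360 = 13°
triadic ↓ −120°: 13 − 120 = -107 → -107 + 360 = 253°
split-comp 25° ↑ +205°: 253 + 205 = 458 → 458 − 360 = 98°

98°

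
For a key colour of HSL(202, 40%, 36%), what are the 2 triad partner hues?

A triad places three hues 120° apart.
202 + 120 = 322°
202 + 240 = 442 → 442 − 360 = 82°

322° and 82°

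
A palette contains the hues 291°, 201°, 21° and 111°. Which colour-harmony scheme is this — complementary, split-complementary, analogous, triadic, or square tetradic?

square tetradic

Sort the hues: 21°, 111°, 201°, 291°.
Successive gaps around the wheel: 90°, 90°, 90°, 90°.
Four hues every 90° form a square tetradic scheme.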